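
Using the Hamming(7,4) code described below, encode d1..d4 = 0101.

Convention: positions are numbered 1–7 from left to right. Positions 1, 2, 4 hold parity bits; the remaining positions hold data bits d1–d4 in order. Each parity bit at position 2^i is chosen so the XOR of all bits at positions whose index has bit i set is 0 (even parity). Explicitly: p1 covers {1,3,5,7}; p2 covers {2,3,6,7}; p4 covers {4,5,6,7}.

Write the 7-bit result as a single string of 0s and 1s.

Place data at non-parity positions: p1 p2 0 p4 1 0 1
p1 (pos 1,3,5,7): XOR of data positions = 0⊕1⊕1 = 0
p2 (pos 2,3,6,7): XOR of data positions = 0⊕0⊕1 = 1
p4 (pos 4,5,6,7): XOR of data positions = 1⊕0⊕1 = 0
Codeword: 0100101

0100101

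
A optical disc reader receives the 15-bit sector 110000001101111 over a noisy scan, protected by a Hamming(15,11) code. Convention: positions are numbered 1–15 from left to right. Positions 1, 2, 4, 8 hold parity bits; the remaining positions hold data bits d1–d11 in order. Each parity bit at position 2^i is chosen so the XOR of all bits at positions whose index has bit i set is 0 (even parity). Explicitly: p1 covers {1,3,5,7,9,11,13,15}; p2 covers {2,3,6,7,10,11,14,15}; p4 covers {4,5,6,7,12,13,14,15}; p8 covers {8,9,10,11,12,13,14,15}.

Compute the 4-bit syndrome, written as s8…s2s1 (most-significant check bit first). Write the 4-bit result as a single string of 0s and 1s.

0000

s1 (pos 1,3,5,7,9,11,13,15): 1⊕0⊕0⊕0⊕1⊕0⊕1⊕1 = 0
s2 (pos 2,3,6,7,10,11,14,15): 1⊕0⊕0⊕0⊕1⊕0⊕1⊕1 = 0
s4 (pos 4,5,6,7,12,13,14,15): 0⊕0⊕0⊕0⊕1⊕1⊕1⊕1 = 0
s8 (pos 8,9,10,11,12,13,14,15): 0⊕1⊕1⊕0⊕1⊕1⊕1⊕1 = 0
Syndrome s8…s1 = 0000 → no error.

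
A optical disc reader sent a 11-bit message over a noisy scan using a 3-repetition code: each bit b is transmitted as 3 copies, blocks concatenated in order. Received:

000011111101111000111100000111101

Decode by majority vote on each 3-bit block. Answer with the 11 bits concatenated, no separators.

Block 1 (000): 0 ones → 0
Block 2 (011): 2 ones → 1
Block 3 (111): 3 ones → 1
Block 4 (101): 2 ones → 1
Block 5 (111): 3 ones → 1
Block 6 (000): 0 ones → 0
Block 7 (111): 3 ones → 1
Block 8 (100): 1 one → 0
Block 9 (000): 0 ones → 0
Block 10 (111): 3 ones → 1
Block 11 (101): 2 ones → 1

01111010011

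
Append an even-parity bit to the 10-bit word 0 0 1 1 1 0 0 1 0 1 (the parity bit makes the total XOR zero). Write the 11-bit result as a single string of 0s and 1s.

XOR of the 10 data bits: 0⊕0⊕1⊕1⊕1⊕0⊕0⊕1⊕0⊕1 = 1
Parity bit = 1 (so all 11 bits XOR to 0).

00111001011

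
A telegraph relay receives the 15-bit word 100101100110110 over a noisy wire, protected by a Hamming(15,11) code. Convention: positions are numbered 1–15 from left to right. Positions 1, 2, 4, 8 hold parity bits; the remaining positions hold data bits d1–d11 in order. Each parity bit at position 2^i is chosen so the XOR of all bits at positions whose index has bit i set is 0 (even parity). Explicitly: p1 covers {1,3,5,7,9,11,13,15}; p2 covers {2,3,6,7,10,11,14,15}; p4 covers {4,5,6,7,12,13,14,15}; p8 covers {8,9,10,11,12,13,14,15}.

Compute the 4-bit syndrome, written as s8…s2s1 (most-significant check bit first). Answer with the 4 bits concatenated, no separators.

0110

s1 (pos 1,3,5,7,9,11,13,15): 1⊕0⊕0⊕1⊕0⊕1⊕1⊕0 = 0
s2 (pos 2,3,6,7,10,11,14,15): 0⊕0⊕1⊕1⊕1⊕1⊕1⊕0 = 1
s4 (pos 4,5,6,7,12,13,14,15): 1⊕0⊕1⊕1⊕0⊕1⊕1⊕0 = 1
s8 (pos 8,9,10,11,12,13,14,15): 0⊕0⊕1⊕1⊕0⊕1⊕1⊕0 = 0
Syndrome s8…s1 = 0110 → error at position 6.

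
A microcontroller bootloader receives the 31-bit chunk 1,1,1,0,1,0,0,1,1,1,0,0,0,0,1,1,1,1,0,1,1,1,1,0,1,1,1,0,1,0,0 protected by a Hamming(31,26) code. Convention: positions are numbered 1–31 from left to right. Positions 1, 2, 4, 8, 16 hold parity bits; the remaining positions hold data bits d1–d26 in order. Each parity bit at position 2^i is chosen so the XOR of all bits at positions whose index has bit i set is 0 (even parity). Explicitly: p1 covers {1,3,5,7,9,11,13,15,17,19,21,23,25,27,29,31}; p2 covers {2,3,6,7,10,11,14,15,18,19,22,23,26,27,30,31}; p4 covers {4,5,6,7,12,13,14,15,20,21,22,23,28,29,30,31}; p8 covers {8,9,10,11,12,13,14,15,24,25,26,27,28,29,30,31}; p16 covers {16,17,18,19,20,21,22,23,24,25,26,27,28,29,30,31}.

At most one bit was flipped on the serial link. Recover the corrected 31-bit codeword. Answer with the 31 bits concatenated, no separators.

s1 (pos 1,3,5,7,9,11,13,15,17,19,21,23,25,27,29,31): 1⊕1⊕1⊕0⊕1⊕0⊕0⊕1⊕1⊕0⊕1⊕1⊕1⊕1⊕1⊕0 = 1
s2 (pos 2,3,6,7,10,11,14,15,18,19,22,23,26,27,30,31): 1⊕1⊕0⊕0⊕1⊕0⊕0⊕1⊕1⊕0⊕1⊕1⊕1⊕1⊕0⊕0 = 1
s4 (pos 4,5,6,7,12,13,14,15,20,21,22,23,28,29,30,31): 0⊕1⊕0⊕0⊕0⊕0⊕0⊕1⊕1⊕1⊕1⊕1⊕0⊕1⊕0⊕0 = 1
s8 (pos 8,9,10,11,12,13,14,15,24,25,26,27,28,29,30,31): 1⊕1⊕1⊕0⊕0⊕0⊕0⊕1⊕0⊕1⊕1⊕1⊕0⊕1⊕0⊕0 = 0
s16 (pos 16,17,18,19,20,21,22,23,24,25,26,27,28,29,30,31): 1⊕1⊕1⊕0⊕1⊕1⊕1⊕1⊕0⊕1⊕1⊕1⊕0⊕1⊕0⊕0 = 1
Syndrome s16…s1 = 10111 → error at position 23.
Flip position 23: 1110100111000011110111101110100 → 1110100111000011110111001110100

1110100111000011110111001110100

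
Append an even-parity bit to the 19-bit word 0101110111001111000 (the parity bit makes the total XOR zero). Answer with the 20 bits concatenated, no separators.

01011101110011110001

XOR of the 19 data bits: 0⊕1⊕0⊕1⊕1⊕1⊕0⊕1⊕1⊕1⊕0⊕0⊕1⊕1⊕1⊕1⊕0⊕0⊕0 = 1
Parity bit = 1 (so all 20 bits XOR to 0).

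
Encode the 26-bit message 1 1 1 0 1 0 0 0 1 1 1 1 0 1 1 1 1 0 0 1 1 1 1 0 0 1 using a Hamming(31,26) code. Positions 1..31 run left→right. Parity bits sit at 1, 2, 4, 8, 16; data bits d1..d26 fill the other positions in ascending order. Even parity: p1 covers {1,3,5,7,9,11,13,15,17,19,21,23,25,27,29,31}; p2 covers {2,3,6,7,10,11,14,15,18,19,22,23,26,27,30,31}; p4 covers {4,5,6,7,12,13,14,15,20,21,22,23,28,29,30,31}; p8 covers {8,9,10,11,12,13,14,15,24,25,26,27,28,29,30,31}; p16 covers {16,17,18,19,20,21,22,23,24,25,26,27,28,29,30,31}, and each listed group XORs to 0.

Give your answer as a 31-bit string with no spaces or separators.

1110110110001110101111001111001

Place data at non-parity positions: p1 p2 1 p4 1 1 0 p8 1 0 0 0 1 1 1 p16 1 0 1 1 1 1 0 0 1 1 1 1 0 0 1
p1 (pos 1,3,5,7,9,11,13,15,17,19,21,23,25,27,29,31): XOR of data positions = 1⊕1⊕0⊕1⊕0⊕1⊕1⊕1⊕1⊕1⊕0⊕1⊕1⊕0⊕1 = 1
p2 (pos 2,3,6,7,10,11,14,15,18,19,22,23,26,27,30,31): XOR of data positions = 1⊕1⊕0⊕0⊕0⊕1⊕1⊕0⊕1⊕1⊕0⊕1⊕1⊕0⊕1 = 1
p4 (pos 4,5,6,7,12,13,14,15,20,21,22,23,28,29,30,31): XOR of data positions = 1⊕1⊕0⊕0⊕1⊕1⊕1⊕1⊕1⊕1⊕0⊕1⊕0⊕0⊕1 = 0
p8 (pos 8,9,10,11,12,13,14,15,24,25,26,27,28,29,30,31): XOR of data positions = 1⊕0⊕0⊕0⊕1⊕1⊕1⊕0⊕1⊕1⊕1⊕1⊕0⊕0⊕1 = 1
p16 (pos 16,17,18,19,20,21,22,23,24,25,26,27,28,29,30,31): XOR of data positions = 1⊕0⊕1⊕1⊕1⊕1⊕0⊕0⊕1⊕1⊕1⊕1⊕0⊕0⊕1 = 0
Codeword: 1110110110001110101111001111001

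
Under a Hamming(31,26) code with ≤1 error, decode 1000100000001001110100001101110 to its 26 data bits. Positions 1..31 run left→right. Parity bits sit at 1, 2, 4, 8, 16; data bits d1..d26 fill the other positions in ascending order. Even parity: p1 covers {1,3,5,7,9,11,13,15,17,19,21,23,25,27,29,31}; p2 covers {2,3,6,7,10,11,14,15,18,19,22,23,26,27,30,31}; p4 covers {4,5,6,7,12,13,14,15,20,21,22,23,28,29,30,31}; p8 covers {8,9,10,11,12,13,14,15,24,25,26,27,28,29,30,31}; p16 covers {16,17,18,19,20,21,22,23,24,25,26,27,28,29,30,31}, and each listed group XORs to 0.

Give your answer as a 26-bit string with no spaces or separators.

01000000100100100001101110

s1 (pos 1,3,5,7,9,11,13,15,17,19,21,23,25,27,29,31): 1⊕0⊕1⊕0⊕0⊕0⊕1⊕0⊕1⊕0⊕0⊕0⊕1⊕0⊕1⊕0 = 0
s2 (pos 2,3,6,7,10,11,14,15,18,19,22,23,26,27,30,31): 0⊕0⊕0⊕0⊕0⊕0⊕0⊕0⊕1⊕0⊕0⊕0⊕1⊕0⊕1⊕0 = 1
s4 (pos 4,5,6,7,12,13,14,15,20,21,22,23,28,29,30,31): 0⊕1⊕0⊕0⊕0⊕1⊕0⊕0⊕1⊕0⊕0⊕0⊕1⊕1⊕1⊕0 = 0
s8 (pos 8,9,10,11,12,13,14,15,24,25,26,27,28,29,30,31): 0⊕0⊕0⊕0⊕0⊕1⊕0⊕0⊕0⊕1⊕1⊕0⊕1⊕1⊕1⊕0 = 0
s16 (pos 16,17,18,19,20,21,22,23,24,25,26,27,28,29,30,31): 1⊕1⊕1⊕0⊕1⊕0⊕0⊕0⊕0⊕1⊕1⊕0⊕1⊕1⊕1⊕0 = 1
Syndrome s16…s1 = 10010 → error at position 18.
Flip position 18: 1000100000001001110100001101110 → 1000100000001001100100001101110
Read data bits from positions 3,5,6,7,9,10,11,12,13,14,15,17,18,19,20,21,22,23,24,25,26,27,28,29,30,31: 01000000100100100001101110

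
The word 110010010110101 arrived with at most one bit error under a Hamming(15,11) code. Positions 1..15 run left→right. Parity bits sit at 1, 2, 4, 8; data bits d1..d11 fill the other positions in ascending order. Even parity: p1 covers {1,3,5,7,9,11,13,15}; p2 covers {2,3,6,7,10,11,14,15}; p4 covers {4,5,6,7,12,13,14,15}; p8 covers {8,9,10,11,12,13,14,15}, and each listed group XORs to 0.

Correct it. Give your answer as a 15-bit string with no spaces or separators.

s1 (pos 1,3,5,7,9,11,13,15): 1⊕0⊕1⊕0⊕0⊕1⊕1⊕1 = 1
s2 (pos 2,3,6,7,10,11,14,15): 1⊕0⊕0⊕0⊕1⊕1⊕0⊕1 = 0
s4 (pos 4,5,6,7,12,13,14,15): 0⊕1⊕0⊕0⊕0⊕1⊕0⊕1 = 1
s8 (pos 8,9,10,11,12,13,14,15): 1⊕0⊕1⊕1⊕0⊕1⊕0⊕1 = 1
Syndrome s8…s1 = 1101 → error at position 13.
Flip position 13: 110010010110101 → 110010010110001

110010010110001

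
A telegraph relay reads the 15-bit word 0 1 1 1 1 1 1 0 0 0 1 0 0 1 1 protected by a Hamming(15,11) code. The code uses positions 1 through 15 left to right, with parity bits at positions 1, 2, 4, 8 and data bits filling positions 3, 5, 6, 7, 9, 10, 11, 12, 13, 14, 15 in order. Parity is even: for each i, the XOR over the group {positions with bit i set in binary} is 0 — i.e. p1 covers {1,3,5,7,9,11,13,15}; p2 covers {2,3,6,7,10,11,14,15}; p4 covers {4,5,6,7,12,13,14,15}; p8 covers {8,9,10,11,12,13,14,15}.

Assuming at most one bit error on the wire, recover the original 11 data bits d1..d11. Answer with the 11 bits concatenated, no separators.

s1 (pos 1,3,5,7,9,11,13,15): 0⊕1⊕1⊕1⊕0⊕1⊕0⊕1 = 1
s2 (pos 2,3,6,7,10,11,14,15): 1⊕1⊕1⊕1⊕0⊕1⊕1⊕1 = 1
s4 (pos 4,5,6,7,12,13,14,15): 1⊕1⊕1⊕1⊕0⊕0⊕1⊕1 = 0
s8 (pos 8,9,10,11,12,13,14,15): 0⊕0⊕0⊕1⊕0⊕0⊕1⊕1 = 1
Syndrome s8…s1 = 1011 → error at position 11.
Flip position 11: 011111100010011 → 011111100000011
Read data bits from positions 3,5,6,7,9,10,11,12,13,14,15: 11110000011

11110000011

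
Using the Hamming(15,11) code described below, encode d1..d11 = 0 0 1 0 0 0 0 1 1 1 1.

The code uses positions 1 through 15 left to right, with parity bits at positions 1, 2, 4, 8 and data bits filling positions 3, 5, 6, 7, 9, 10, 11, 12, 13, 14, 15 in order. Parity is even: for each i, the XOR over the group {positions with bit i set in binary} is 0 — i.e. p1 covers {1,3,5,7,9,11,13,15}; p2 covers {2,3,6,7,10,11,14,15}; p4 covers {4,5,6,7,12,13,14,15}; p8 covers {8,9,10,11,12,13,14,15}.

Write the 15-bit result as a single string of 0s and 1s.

010101000001111

Place data at non-parity positions: p1 p2 0 p4 0 1 0 p8 0 0 0 1 1 1 1
p1 (pos 1,3,5,7,9,11,13,15): XOR of data positions = 0⊕0⊕0⊕0⊕0⊕1⊕1 = 0
p2 (pos 2,3,6,7,10,11,14,15): XOR of data positions = 0⊕1⊕0⊕0⊕0⊕1⊕1 = 1
p4 (pos 4,5,6,7,12,13,14,15): XOR of data positions = 0⊕1⊕0⊕1⊕1⊕1⊕1 = 1
p8 (pos 8,9,10,11,12,13,14,15): XOR of data positions = 0⊕0⊕0⊕1⊕1⊕1⊕1 = 0
Codeword: 010101000001111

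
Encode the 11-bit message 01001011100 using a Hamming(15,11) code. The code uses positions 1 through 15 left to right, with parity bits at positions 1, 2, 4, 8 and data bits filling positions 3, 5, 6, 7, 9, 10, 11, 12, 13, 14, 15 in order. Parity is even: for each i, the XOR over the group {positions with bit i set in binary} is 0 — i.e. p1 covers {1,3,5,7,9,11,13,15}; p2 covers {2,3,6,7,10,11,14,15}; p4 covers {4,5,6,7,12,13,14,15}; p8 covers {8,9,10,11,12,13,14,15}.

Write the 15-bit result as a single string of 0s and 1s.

010110001011100

Place data at non-parity positions: p1 p2 0 p4 1 0 0 p8 1 0 1 1 1 0 0
p1 (pos 1,3,5,7,9,11,13,15): XOR of data positions = 0⊕1⊕0⊕1⊕1⊕1⊕0 = 0
p2 (pos 2,3,6,7,10,11,14,15): XOR of data positions = 0⊕0⊕0⊕0⊕1⊕0⊕0 = 1
p4 (pos 4,5,6,7,12,13,14,15): XOR of data positions = 1⊕0⊕0⊕1⊕1⊕0⊕0 = 1
p8 (pos 8,9,10,11,12,13,14,15): XOR of data positions = 1⊕0⊕1⊕1⊕1⊕0⊕0 = 0
Codeword: 010110001011100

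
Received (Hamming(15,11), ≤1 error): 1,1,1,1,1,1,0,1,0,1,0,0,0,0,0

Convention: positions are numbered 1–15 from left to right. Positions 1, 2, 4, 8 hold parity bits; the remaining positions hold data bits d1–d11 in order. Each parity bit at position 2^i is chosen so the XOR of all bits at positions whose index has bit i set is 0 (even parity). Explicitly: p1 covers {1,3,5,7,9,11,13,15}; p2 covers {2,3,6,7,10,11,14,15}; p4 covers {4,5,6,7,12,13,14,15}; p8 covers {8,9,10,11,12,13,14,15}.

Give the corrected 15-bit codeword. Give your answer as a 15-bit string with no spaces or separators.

111101010100000

s1 (pos 1,3,5,7,9,11,13,15): 1⊕1⊕1⊕0⊕0⊕0⊕0⊕0 = 1
s2 (pos 2,3,6,7,10,11,14,15): 1⊕1⊕1⊕0⊕1⊕0⊕0⊕0 = 0
s4 (pos 4,5,6,7,12,13,14,15): 1⊕1⊕1⊕0⊕0⊕0⊕0⊕0 = 1
s8 (pos 8,9,10,11,12,13,14,15): 1⊕0⊕1⊕0⊕0⊕0⊕0⊕0 = 0
Syndrome s8…s1 = 0101 → error at position 5.
Flip position 5: 111111010100000 → 111101010100000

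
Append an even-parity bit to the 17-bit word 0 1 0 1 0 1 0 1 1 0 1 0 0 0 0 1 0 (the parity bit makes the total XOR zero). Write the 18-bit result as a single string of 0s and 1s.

XOR of the 17 data bits: 0⊕1⊕0⊕1⊕0⊕1⊕0⊕1⊕1⊕0⊕1⊕0⊕0⊕0⊕0⊕1⊕0 = 1
Parity bit = 1 (so all 18 bits XOR to 0).

010101011010000101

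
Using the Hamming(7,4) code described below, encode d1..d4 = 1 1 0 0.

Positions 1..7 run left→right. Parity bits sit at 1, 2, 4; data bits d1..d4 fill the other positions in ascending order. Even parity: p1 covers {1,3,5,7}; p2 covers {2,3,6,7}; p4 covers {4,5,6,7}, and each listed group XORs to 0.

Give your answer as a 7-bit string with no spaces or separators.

Place data at non-parity positions: p1 p2 1 p4 1 0 0
p1 (pos 1,3,5,7): XOR of data positions = 1⊕1⊕0 = 0
p2 (pos 2,3,6,7): XOR of data positions = 1⊕0⊕0 = 1
p4 (pos 4,5,6,7): XOR of data positions = 1⊕0⊕0 = 1
Codeword: 0111100

0111100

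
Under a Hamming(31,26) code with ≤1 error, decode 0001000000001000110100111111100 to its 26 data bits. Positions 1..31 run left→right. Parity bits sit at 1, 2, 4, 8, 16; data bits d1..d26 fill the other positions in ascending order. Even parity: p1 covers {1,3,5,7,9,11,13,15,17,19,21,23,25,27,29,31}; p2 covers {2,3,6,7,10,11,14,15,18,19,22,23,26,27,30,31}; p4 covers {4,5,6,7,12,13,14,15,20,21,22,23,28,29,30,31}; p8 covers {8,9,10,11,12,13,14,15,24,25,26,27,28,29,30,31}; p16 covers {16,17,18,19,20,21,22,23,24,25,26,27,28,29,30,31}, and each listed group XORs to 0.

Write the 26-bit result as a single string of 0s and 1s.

00000000100110100111111100

s1 (pos 1,3,5,7,9,11,13,15,17,19,21,23,25,27,29,31): 0⊕0⊕0⊕0⊕0⊕0⊕1⊕0⊕1⊕0⊕0⊕1⊕1⊕1⊕1⊕0 = 0
s2 (pos 2,3,6,7,10,11,14,15,18,19,22,23,26,27,30,31): 0⊕0⊕0⊕0⊕0⊕0⊕0⊕0⊕1⊕0⊕0⊕1⊕1⊕1⊕0⊕0 = 0
s4 (pos 4,5,6,7,12,13,14,15,20,21,22,23,28,29,30,31): 1⊕0⊕0⊕0⊕0⊕1⊕0⊕0⊕1⊕0⊕0⊕1⊕1⊕1⊕0⊕0 = 0
s8 (pos 8,9,10,11,12,13,14,15,24,25,26,27,28,29,30,31): 0⊕0⊕0⊕0⊕0⊕1⊕0⊕0⊕1⊕1⊕1⊕1⊕1⊕1⊕0⊕0 = 1
s16 (pos 16,17,18,19,20,21,22,23,24,25,26,27,28,29,30,31): 0⊕1⊕1⊕0⊕1⊕0⊕0⊕1⊕1⊕1⊕1⊕1⊕1⊕1⊕0⊕0 = 0
Syndrome s16…s1 = 01000 → error at position 8.
Flip position 8: 0001000000001000110100111111100 → 0001000100001000110100111111100
Read data bits from positions 3,5,6,7,9,10,11,12,13,14,15,17,18,19,20,21,22,23,24,25,26,27,28,29,30,31: 00000000100110100111111100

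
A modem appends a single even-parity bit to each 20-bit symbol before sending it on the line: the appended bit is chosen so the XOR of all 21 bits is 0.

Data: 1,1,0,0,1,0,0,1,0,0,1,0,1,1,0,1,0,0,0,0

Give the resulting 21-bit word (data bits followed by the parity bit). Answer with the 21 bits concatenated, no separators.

XOR of the 20 data bits: 1⊕1⊕0⊕0⊕1⊕0⊕0⊕1⊕0⊕0⊕1⊕0⊕1⊕1⊕0⊕1⊕0⊕0⊕0⊕0 = 0
Parity bit = 0 (so all 21 bits XOR to 0).

110010010010110100000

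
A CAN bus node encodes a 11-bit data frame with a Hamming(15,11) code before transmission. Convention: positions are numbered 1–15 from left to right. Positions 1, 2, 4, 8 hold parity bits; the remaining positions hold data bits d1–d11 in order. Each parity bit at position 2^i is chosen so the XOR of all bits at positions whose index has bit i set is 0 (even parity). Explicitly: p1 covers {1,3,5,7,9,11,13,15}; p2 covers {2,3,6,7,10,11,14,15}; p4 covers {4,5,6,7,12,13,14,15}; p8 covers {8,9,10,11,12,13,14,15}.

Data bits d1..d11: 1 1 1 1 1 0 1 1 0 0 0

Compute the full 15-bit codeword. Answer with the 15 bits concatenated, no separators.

101011111011000

Place data at non-parity positions: p1 p2 1 p4 1 1 1 p8 1 0 1 1 0 0 0
p1 (pos 1,3,5,7,9,11,13,15): XOR of data positions = 1⊕1⊕1⊕1⊕1⊕0⊕0 = 1
p2 (pos 2,3,6,7,10,11,14,15): XOR of data positions = 1⊕1⊕1⊕0⊕1⊕0⊕0 = 0
p4 (pos 4,5,6,7,12,13,14,15): XOR of data positions = 1⊕1⊕1⊕1⊕0⊕0⊕0 = 0
p8 (pos 8,9,10,11,12,13,14,15): XOR of data positions = 1⊕0⊕1⊕1⊕0⊕0⊕0 = 1
Codeword: 101011111011000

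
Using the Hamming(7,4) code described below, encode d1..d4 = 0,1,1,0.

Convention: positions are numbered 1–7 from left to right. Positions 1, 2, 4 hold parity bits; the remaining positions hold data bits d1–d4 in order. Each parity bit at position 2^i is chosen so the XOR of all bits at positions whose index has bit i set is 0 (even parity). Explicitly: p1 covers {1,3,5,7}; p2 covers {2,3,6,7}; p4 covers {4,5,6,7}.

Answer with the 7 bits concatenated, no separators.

Place data at non-parity positions: p1 p2 0 p4 1 1 0
p1 (pos 1,3,5,7): XOR of data positions = 0⊕1⊕0 = 1
p2 (pos 2,3,6,7): XOR of data positions = 0⊕1⊕0 = 1
p4 (pos 4,5,6,7): XOR of data positions = 1⊕1⊕0 = 0
Codeword: 1100110

1100110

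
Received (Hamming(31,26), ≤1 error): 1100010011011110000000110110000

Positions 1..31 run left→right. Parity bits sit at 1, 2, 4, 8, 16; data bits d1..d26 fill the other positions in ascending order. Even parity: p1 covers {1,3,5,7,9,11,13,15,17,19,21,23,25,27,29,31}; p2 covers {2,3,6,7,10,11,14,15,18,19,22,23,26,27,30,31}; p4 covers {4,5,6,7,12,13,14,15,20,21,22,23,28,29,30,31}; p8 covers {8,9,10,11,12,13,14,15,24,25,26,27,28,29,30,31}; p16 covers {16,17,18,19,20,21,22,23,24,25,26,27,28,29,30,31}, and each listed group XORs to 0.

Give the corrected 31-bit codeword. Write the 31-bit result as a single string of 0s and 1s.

s1 (pos 1,3,5,7,9,11,13,15,17,19,21,23,25,27,29,31): 1⊕0⊕0⊕0⊕1⊕0⊕1⊕1⊕0⊕0⊕0⊕1⊕0⊕1⊕0⊕0 = 0
s2 (pos 2,3,6,7,10,11,14,15,18,19,22,23,26,27,30,31): 1⊕0⊕1⊕0⊕1⊕0⊕1⊕1⊕0⊕0⊕0⊕1⊕1⊕1⊕0⊕0 = 0
s4 (pos 4,5,6,7,12,13,14,15,20,21,22,23,28,29,30,31): 0⊕0⊕1⊕0⊕1⊕1⊕1⊕1⊕0⊕0⊕0⊕1⊕0⊕0⊕0⊕0 = 0
s8 (pos 8,9,10,11,12,13,14,15,24,25,26,27,28,29,30,31): 0⊕1⊕1⊕0⊕1⊕1⊕1⊕1⊕1⊕0⊕1⊕1⊕0⊕0⊕0⊕0 = 1
s16 (pos 16,17,18,19,20,21,22,23,24,25,26,27,28,29,30,31): 0⊕0⊕0⊕0⊕0⊕0⊕0⊕1⊕1⊕0⊕1⊕1⊕0⊕0⊕0⊕0 = 0
Syndrome s16…s1 = 01000 → error at position 8.
Flip position 8: 1100010011011110000000110110000 → 1100010111011110000000110110000

1100010111011110000000110110000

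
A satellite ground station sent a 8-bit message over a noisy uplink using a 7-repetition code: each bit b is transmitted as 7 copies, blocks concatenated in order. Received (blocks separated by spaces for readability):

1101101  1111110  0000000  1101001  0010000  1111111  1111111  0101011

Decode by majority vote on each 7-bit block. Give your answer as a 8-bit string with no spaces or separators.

Block 1 (1101101): 5 ones → 1
Block 2 (1111110): 6 ones → 1
Block 3 (0000000): 0 ones → 0
Block 4 (1101001): 4 ones → 1
Block 5 (0010000): 1 one → 0
Block 6 (1111111): 7 ones → 1
Block 7 (1111111): 7 ones → 1
Block 8 (0101011): 4 ones → 1

11010111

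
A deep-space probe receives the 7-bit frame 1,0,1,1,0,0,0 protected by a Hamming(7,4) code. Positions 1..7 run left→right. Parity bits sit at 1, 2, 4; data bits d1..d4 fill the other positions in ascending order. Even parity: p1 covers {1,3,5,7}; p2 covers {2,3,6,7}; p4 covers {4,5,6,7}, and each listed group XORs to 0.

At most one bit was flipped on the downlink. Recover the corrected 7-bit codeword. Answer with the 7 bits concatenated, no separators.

1011010

s1 (pos 1,3,5,7): 1⊕1⊕0⊕0 = 0
s2 (pos 2,3,6,7): 0⊕1⊕0⊕0 = 1
s4 (pos 4,5,6,7): 1⊕0⊕0⊕0 = 1
Syndrome s4…s1 = 110 → error at position 6.
Flip position 6: 1011000 → 1011010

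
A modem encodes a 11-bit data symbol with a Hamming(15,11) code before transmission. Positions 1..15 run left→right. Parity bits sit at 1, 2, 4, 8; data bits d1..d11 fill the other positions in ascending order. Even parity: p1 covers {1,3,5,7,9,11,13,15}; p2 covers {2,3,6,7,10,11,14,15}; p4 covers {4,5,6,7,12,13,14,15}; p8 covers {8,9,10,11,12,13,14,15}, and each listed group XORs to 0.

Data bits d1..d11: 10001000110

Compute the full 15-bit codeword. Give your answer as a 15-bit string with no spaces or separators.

Place data at non-parity positions: p1 p2 1 p4 0 0 0 p8 1 0 0 0 1 1 0
p1 (pos 1,3,5,7,9,11,13,15): XOR of data positions = 1⊕0⊕0⊕1⊕0⊕1⊕0 = 1
p2 (pos 2,3,6,7,10,11,14,15): XOR of data positions = 1⊕0⊕0⊕0⊕0⊕1⊕0 = 0
p4 (pos 4,5,6,7,12,13,14,15): XOR of data positions = 0⊕0⊕0⊕0⊕1⊕1⊕0 = 0
p8 (pos 8,9,10,11,12,13,14,15): XOR of data positions = 1⊕0⊕0⊕0⊕1⊕1⊕0 = 1
Codeword: 101000011000110

101000011000110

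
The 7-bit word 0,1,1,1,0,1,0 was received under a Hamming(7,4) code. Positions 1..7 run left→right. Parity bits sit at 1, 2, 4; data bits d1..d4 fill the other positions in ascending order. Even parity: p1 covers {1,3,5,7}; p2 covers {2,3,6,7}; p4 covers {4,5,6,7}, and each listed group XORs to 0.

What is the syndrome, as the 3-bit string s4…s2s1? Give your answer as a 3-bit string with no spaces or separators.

011

s1 (pos 1,3,5,7): 0⊕1⊕0⊕0 = 1
s2 (pos 2,3,6,7): 1⊕1⊕1⊕0 = 1
s4 (pos 4,5,6,7): 1⊕0⊕1⊕0 = 0
Syndrome s4…s1 = 011 → error at position 3.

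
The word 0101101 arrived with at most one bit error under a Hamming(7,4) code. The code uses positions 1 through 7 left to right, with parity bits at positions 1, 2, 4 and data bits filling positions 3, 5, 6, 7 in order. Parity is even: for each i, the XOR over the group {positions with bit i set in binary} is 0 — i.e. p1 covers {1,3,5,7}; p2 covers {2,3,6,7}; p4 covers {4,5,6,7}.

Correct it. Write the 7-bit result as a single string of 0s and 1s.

s1 (pos 1,3,5,7): 0⊕0⊕1⊕1 = 0
s2 (pos 2,3,6,7): 1⊕0⊕0⊕1 = 0
s4 (pos 4,5,6,7): 1⊕1⊕0⊕1 = 1
Syndrome s4…s1 = 100 → error at position 4.
Flip position 4: 0101101 → 0100101

0100101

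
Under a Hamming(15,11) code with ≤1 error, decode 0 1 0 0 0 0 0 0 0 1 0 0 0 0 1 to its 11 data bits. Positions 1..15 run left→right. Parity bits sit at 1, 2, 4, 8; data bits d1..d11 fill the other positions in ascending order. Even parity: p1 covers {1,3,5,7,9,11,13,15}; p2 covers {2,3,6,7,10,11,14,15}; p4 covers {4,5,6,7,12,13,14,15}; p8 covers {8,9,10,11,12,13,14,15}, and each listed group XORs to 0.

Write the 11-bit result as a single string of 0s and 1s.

s1 (pos 1,3,5,7,9,11,13,15): 0⊕0⊕0⊕0⊕0⊕0⊕0⊕1 = 1
s2 (pos 2,3,6,7,10,11,14,15): 1⊕0⊕0⊕0⊕1⊕0⊕0⊕1 = 1
s4 (pos 4,5,6,7,12,13,14,15): 0⊕0⊕0⊕0⊕0⊕0⊕0⊕1 = 1
s8 (pos 8,9,10,11,12,13,14,15): 0⊕0⊕1⊕0⊕0⊕0⊕0⊕1 = 0
Syndrome s8…s1 = 0111 → error at position 7.
Flip position 7: 010000000100001 → 010000100100001
Read data bits from positions 3,5,6,7,9,10,11,12,13,14,15: 00010100001

00010100001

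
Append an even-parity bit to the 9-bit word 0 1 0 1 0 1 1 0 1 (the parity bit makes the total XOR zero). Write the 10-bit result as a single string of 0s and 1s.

0101011011

XOR of the 9 data bits: 0⊕1⊕0⊕1⊕0⊕1⊕1⊕0⊕1 = 1
Parity bit = 1 (so all 10 bits XOR to 0).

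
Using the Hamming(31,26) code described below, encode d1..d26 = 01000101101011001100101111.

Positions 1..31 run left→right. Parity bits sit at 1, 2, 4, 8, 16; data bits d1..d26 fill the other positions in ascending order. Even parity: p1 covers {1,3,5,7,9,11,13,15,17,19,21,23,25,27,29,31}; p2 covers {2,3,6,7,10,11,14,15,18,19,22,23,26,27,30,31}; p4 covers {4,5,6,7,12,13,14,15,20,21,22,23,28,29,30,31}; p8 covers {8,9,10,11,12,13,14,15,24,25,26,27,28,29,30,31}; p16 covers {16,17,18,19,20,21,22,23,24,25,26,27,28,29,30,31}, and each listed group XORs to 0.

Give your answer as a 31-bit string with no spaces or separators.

Place data at non-parity positions: p1 p2 0 p4 1 0 0 p8 0 1 0 1 1 0 1 p16 0 1 1 0 0 1 1 0 0 1 0 1 1 1 1
p1 (pos 1,3,5,7,9,11,13,15,17,19,21,23,25,27,29,31): XOR of data positions = 0⊕1⊕0⊕0⊕0⊕1⊕1⊕0⊕1⊕0⊕1⊕0⊕0⊕1⊕1 = 1
p2 (pos 2,3,6,7,10,11,14,15,18,19,22,23,26,27,30,31): XOR of data positions = 0⊕0⊕0⊕1⊕0⊕0⊕1⊕1⊕1⊕1⊕1⊕1⊕0⊕1⊕1 = 1
p4 (pos 4,5,6,7,12,13,14,15,20,21,22,23,28,29,30,31): XOR of data positions = 1⊕0⊕0⊕1⊕1⊕0⊕1⊕0⊕0⊕1⊕1⊕1⊕1⊕1⊕1 = 0
p8 (pos 8,9,10,11,12,13,14,15,24,25,26,27,28,29,30,31): XOR of data positions = 0⊕1⊕0⊕1⊕1⊕0⊕1⊕0⊕0⊕1⊕0⊕1⊕1⊕1⊕1 = 1
p16 (pos 16,17,18,19,20,21,22,23,24,25,26,27,28,29,30,31): XOR of data positions = 0⊕1⊕1⊕0⊕0⊕1⊕1⊕0⊕0⊕1⊕0⊕1⊕1⊕1⊕1 = 1
Codeword: 1100100101011011011001100101111

1100100101011011011001100101111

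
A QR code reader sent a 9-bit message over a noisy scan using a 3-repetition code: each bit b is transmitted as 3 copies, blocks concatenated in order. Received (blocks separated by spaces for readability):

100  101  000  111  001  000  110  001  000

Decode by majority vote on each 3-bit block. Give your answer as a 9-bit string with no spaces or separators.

010100100

Block 1 (100): 1 one → 0
Block 2 (101): 2 ones → 1
Block 3 (000): 0 ones → 0
Block 4 (111): 3 ones → 1
Block 5 (001): 1 one → 0
Block 6 (000): 0 ones → 0
Block 7 (110): 2 ones → 1
Block 8 (001): 1 one → 0
Block 9 (000): 0 ones → 0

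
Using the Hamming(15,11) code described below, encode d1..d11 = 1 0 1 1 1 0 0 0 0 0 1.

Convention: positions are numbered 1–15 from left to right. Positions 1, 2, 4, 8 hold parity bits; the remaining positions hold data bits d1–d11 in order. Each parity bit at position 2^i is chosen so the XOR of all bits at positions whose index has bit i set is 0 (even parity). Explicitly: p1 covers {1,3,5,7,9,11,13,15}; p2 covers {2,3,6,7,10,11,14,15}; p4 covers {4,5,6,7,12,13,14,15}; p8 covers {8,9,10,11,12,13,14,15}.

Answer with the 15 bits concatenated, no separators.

Place data at non-parity positions: p1 p2 1 p4 0 1 1 p8 1 0 0 0 0 0 1
p1 (pos 1,3,5,7,9,11,13,15): XOR of data positions = 1⊕0⊕1⊕1⊕0⊕0⊕1 = 0
p2 (pos 2,3,6,7,10,11,14,15): XOR of data positions = 1⊕1⊕1⊕0⊕0⊕0⊕1 = 0
p4 (pos 4,5,6,7,12,13,14,15): XOR of data positions = 0⊕1⊕1⊕0⊕0⊕0⊕1 = 1
p8 (pos 8,9,10,11,12,13,14,15): XOR of data positions = 1⊕0⊕0⊕0⊕0⊕0⊕1 = 0
Codeword: 001101101000001

001101101000001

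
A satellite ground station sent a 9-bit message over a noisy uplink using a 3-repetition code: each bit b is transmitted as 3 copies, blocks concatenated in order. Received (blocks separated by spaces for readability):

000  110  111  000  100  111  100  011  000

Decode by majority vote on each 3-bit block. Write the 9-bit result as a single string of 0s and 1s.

Block 1 (000): 0 ones → 0
Block 2 (110): 2 ones → 1
Block 3 (111): 3 ones → 1
Block 4 (000): 0 ones → 0
Block 5 (100): 1 one → 0
Block 6 (111): 3 ones → 1
Block 7 (100): 1 one → 0
Block 8 (011): 2 ones → 1
Block 9 (000): 0 ones → 0

011001010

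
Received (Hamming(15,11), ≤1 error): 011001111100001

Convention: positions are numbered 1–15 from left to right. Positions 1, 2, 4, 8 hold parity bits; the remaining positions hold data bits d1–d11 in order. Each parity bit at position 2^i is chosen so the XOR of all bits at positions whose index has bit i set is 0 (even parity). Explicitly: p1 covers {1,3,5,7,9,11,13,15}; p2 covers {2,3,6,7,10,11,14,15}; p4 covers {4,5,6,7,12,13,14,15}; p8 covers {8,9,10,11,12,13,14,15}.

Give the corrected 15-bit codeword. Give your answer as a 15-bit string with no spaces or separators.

s1 (pos 1,3,5,7,9,11,13,15): 0⊕1⊕0⊕1⊕1⊕0⊕0⊕1 = 0
s2 (pos 2,3,6,7,10,11,14,15): 1⊕1⊕1⊕1⊕1⊕0⊕0⊕1 = 0
s4 (pos 4,5,6,7,12,13,14,15): 0⊕0⊕1⊕1⊕0⊕0⊕0⊕1 = 1
s8 (pos 8,9,10,11,12,13,14,15): 1⊕1⊕1⊕0⊕0⊕0⊕0⊕1 = 0
Syndrome s8…s1 = 0100 → error at position 4.
Flip position 4: 011001111100001 → 011101111100001

011101111100001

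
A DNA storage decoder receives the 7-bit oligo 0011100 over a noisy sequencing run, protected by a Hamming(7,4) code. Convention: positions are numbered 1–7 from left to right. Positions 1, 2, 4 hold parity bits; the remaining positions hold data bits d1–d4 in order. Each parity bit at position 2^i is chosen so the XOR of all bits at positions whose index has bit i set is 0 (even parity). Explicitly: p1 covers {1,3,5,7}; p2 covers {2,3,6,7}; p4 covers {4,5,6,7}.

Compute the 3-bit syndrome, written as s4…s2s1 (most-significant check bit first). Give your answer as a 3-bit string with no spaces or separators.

010

s1 (pos 1,3,5,7): 0⊕1⊕1⊕0 = 0
s2 (pos 2,3,6,7): 0⊕1⊕0⊕0 = 1
s4 (pos 4,5,6,7): 1⊕1⊕0⊕0 = 0
Syndrome s4…s1 = 010 → error at position 2.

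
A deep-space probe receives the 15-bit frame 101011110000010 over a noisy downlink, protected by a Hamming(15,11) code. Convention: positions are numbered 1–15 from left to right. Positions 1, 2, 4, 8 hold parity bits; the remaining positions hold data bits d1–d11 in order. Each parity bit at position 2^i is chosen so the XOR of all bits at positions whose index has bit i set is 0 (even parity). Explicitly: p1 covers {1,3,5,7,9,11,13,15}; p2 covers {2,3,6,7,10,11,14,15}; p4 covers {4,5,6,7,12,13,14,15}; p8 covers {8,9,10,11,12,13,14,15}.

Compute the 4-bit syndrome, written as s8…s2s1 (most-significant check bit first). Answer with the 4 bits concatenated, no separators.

0000

s1 (pos 1,3,5,7,9,11,13,15): 1⊕1⊕1⊕1⊕0⊕0⊕0⊕0 = 0
s2 (pos 2,3,6,7,10,11,14,15): 0⊕1⊕1⊕1⊕0⊕0⊕1⊕0 = 0
s4 (pos 4,5,6,7,12,13,14,15): 0⊕1⊕1⊕1⊕0⊕0⊕1⊕0 = 0
s8 (pos 8,9,10,11,12,13,14,15): 1⊕0⊕0⊕0⊕0⊕0⊕1⊕0 = 0
Syndrome s8…s1 = 0000 → no error.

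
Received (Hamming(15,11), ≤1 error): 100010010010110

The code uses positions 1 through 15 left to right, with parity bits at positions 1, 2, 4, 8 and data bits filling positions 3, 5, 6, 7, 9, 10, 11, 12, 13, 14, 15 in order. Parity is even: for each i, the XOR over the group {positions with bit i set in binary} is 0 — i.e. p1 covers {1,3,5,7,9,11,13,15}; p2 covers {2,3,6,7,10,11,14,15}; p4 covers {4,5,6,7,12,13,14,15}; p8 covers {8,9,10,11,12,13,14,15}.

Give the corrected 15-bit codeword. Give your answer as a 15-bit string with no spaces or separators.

100110010010110

s1 (pos 1,3,5,7,9,11,13,15): 1⊕0⊕1⊕0⊕0⊕1⊕1⊕0 = 0
s2 (pos 2,3,6,7,10,11,14,15): 0⊕0⊕0⊕0⊕0⊕1⊕1⊕0 = 0
s4 (pos 4,5,6,7,12,13,14,15): 0⊕1⊕0⊕0⊕0⊕1⊕1⊕0 = 1
s8 (pos 8,9,10,11,12,13,14,15): 1⊕0⊕0⊕1⊕0⊕1⊕1⊕0 = 0
Syndrome s8…s1 = 0100 → error at position 4.
Flip position 4: 100010010010110 → 100110010010110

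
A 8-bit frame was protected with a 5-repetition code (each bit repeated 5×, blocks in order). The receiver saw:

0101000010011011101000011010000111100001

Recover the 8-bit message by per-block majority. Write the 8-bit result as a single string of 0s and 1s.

00110010

Block 1 (01010): 2 ones → 0
Block 2 (00010): 1 one → 0
Block 3 (01101): 3 ones → 1
Block 4 (11010): 3 ones → 1
Block 5 (00011): 2 ones → 0
Block 6 (01000): 1 one → 0
Block 7 (01111): 4 ones → 1
Block 8 (00001): 1 one → 0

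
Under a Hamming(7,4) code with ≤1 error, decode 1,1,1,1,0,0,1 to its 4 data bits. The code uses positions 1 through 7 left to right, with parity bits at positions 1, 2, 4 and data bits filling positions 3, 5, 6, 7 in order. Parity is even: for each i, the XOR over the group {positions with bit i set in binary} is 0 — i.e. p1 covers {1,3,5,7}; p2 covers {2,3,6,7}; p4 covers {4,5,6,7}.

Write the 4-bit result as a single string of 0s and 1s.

0001

s1 (pos 1,3,5,7): 1⊕1⊕0⊕1 = 1
s2 (pos 2,3,6,7): 1⊕1⊕0⊕1 = 1
s4 (pos 4,5,6,7): 1⊕0⊕0⊕1 = 0
Syndrome s4…s1 = 011 → error at position 3.
Flip position 3: 1111001 → 1101001
Read data bits from positions 3,5,6,7: 0001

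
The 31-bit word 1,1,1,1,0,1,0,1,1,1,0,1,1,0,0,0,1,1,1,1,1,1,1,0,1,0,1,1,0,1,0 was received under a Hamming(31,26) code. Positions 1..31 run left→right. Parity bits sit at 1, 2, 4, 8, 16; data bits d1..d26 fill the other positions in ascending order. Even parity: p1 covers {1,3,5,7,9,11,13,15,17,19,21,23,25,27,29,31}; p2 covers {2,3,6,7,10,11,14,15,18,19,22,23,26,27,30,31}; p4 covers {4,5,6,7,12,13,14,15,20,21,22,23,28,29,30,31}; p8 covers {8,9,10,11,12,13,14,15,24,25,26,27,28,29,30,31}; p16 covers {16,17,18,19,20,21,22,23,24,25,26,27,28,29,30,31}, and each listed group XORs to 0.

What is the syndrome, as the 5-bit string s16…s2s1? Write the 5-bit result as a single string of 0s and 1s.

s1 (pos 1,3,5,7,9,11,13,15,17,19,21,23,25,27,29,31): 1⊕1⊕0⊕0⊕1⊕0⊕1⊕0⊕1⊕1⊕1⊕1⊕1⊕1⊕0⊕0 = 0
s2 (pos 2,3,6,7,10,11,14,15,18,19,22,23,26,27,30,31): 1⊕1⊕1⊕0⊕1⊕0⊕0⊕0⊕1⊕1⊕1⊕1⊕0⊕1⊕1⊕0 = 0
s4 (pos 4,5,6,7,12,13,14,15,20,21,22,23,28,29,30,31): 1⊕0⊕1⊕0⊕1⊕1⊕0⊕0⊕1⊕1⊕1⊕1⊕1⊕0⊕1⊕0 = 0
s8 (pos 8,9,10,11,12,13,14,15,24,25,26,27,28,29,30,31): 1⊕1⊕1⊕0⊕1⊕1⊕0⊕0⊕0⊕1⊕0⊕1⊕1⊕0⊕1⊕0 = 1
s16 (pos 16,17,18,19,20,21,22,23,24,25,26,27,28,29,30,31): 0⊕1⊕1⊕1⊕1⊕1⊕1⊕1⊕0⊕1⊕0⊕1⊕1⊕0⊕1⊕0 = 1
Syndrome s16…s1 = 11000 → error at position 24.

11000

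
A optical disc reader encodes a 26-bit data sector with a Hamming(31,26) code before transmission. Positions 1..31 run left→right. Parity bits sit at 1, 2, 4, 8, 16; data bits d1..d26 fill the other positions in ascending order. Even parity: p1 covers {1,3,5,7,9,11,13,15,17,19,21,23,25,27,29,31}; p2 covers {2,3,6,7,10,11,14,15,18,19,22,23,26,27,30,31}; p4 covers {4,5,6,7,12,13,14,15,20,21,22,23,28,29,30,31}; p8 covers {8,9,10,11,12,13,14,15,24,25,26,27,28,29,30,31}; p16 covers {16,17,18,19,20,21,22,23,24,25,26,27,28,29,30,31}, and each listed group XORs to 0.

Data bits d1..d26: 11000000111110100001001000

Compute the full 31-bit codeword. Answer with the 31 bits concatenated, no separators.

0010100100001111110100001001000

Place data at non-parity positions: p1 p2 1 p4 1 0 0 p8 0 0 0 0 1 1 1 p16 1 1 0 1 0 0 0 0 1 0 0 1 0 0 0
p1 (pos 1,3,5,7,9,11,13,15,17,19,21,23,25,27,29,31): XOR of data positions = 1⊕1⊕0⊕0⊕0⊕1⊕1⊕1⊕0⊕0⊕0⊕1⊕0⊕0⊕0 = 0
p2 (pos 2,3,6,7,10,11,14,15,18,19,22,23,26,27,30,31): XOR of data positions = 1⊕0⊕0⊕0⊕0⊕1⊕1⊕1⊕0⊕0⊕0⊕0⊕0⊕0⊕0 = 0
p4 (pos 4,5,6,7,12,13,14,15,20,21,22,23,28,29,30,31): XOR of data positions = 1⊕0⊕0⊕0⊕1⊕1⊕1⊕1⊕0⊕0⊕0⊕1⊕0⊕0⊕0 = 0
p8 (pos 8,9,10,11,12,13,14,15,24,25,26,27,28,29,30,31): XOR of data positions = 0⊕0⊕0⊕0⊕1⊕1⊕1⊕0⊕1⊕0⊕0⊕1⊕0⊕0⊕0 = 1
p16 (pos 16,17,18,19,20,21,22,23,24,25,26,27,28,29,30,31): XOR of data positions = 1⊕1⊕0⊕1⊕0⊕0⊕0⊕0⊕1⊕0⊕0⊕1⊕0⊕0⊕0 = 1
Codeword: 0010100100001111110100001001000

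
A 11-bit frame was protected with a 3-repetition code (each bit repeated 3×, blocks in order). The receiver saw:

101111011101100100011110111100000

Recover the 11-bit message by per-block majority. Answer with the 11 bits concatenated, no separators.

11110011100

Block 1 (101): 2 ones → 1
Block 2 (111): 3 ones → 1
Block 3 (011): 2 ones → 1
Block 4 (101): 2 ones → 1
Block 5 (100): 1 one → 0
Block 6 (100): 1 one → 0
Block 7 (011): 2 ones → 1
Block 8 (110): 2 ones → 1
Block 9 (111): 3 ones → 1
Block 10 (100): 1 one → 0
Block 11 (000): 0 ones → 0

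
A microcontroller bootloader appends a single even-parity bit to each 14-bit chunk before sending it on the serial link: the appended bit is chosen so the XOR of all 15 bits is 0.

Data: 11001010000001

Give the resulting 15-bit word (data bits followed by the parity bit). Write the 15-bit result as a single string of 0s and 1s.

110010100000011

XOR of the 14 data bits: 1⊕1⊕0⊕0⊕1⊕0⊕1⊕0⊕0⊕0⊕0⊕0⊕0⊕1 = 1
Parity bit = 1 (so all 15 bits XOR to 0).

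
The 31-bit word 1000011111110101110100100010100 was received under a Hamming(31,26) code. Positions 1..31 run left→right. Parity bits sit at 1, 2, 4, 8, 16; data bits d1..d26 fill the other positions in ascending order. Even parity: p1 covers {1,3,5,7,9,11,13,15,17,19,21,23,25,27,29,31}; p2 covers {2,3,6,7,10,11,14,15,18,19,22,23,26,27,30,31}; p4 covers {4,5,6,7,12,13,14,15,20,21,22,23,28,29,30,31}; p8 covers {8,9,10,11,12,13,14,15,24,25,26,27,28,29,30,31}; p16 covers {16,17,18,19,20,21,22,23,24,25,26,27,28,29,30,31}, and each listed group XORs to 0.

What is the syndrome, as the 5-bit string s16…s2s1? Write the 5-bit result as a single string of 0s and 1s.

s1 (pos 1,3,5,7,9,11,13,15,17,19,21,23,25,27,29,31): 1⊕0⊕0⊕1⊕1⊕1⊕0⊕0⊕1⊕0⊕0⊕1⊕0⊕1⊕1⊕0 = 0
s2 (pos 2,3,6,7,10,11,14,15,18,19,22,23,26,27,30,31): 0⊕0⊕1⊕1⊕1⊕1⊕1⊕0⊕1⊕0⊕0⊕1⊕0⊕1⊕0⊕0 = 0
s4 (pos 4,5,6,7,12,13,14,15,20,21,22,23,28,29,30,31): 0⊕0⊕1⊕1⊕1⊕0⊕1⊕0⊕1⊕0⊕0⊕1⊕0⊕1⊕0⊕0 = 1
s8 (pos 8,9,10,11,12,13,14,15,24,25,26,27,28,29,30,31): 1⊕1⊕1⊕1⊕1⊕0⊕1⊕0⊕0⊕0⊕0⊕1⊕0⊕1⊕0⊕0 = 0
s16 (pos 16,17,18,19,20,21,22,23,24,25,26,27,28,29,30,31): 1⊕1⊕1⊕0⊕1⊕0⊕0⊕1⊕0⊕0⊕0⊕1⊕0⊕1⊕0⊕0 = 1
Syndrome s16…s1 = 10100 → error at position 20.

10100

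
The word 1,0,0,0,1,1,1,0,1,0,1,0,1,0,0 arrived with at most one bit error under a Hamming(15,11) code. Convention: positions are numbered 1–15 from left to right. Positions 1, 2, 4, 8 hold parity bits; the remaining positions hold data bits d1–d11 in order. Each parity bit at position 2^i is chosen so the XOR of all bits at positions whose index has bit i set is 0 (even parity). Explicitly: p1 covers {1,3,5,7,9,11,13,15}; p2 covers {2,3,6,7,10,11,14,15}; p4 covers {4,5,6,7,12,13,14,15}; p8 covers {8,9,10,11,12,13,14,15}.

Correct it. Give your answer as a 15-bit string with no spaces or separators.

s1 (pos 1,3,5,7,9,11,13,15): 1⊕0⊕1⊕1⊕1⊕1⊕1⊕0 = 0
s2 (pos 2,3,6,7,10,11,14,15): 0⊕0⊕1⊕1⊕0⊕1⊕0⊕0 = 1
s4 (pos 4,5,6,7,12,13,14,15): 0⊕1⊕1⊕1⊕0⊕1⊕0⊕0 = 0
s8 (pos 8,9,10,11,12,13,14,15): 0⊕1⊕0⊕1⊕0⊕1⊕0⊕0 = 1
Syndrome s8…s1 = 1010 → error at position 10.
Flip position 10: 100011101010100 → 100011101110100

100011101110100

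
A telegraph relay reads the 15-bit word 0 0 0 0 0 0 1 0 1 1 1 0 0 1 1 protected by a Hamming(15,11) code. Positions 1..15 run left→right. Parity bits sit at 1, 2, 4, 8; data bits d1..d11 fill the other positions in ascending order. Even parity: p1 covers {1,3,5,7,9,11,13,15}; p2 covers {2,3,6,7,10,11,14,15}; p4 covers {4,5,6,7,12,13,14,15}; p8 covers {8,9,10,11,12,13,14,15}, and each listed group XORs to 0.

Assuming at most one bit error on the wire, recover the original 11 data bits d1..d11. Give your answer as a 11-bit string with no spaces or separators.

00011110001

s1 (pos 1,3,5,7,9,11,13,15): 0⊕0⊕0⊕1⊕1⊕1⊕0⊕1 = 0
s2 (pos 2,3,6,7,10,11,14,15): 0⊕0⊕0⊕1⊕1⊕1⊕1⊕1 = 1
s4 (pos 4,5,6,7,12,13,14,15): 0⊕0⊕0⊕1⊕0⊕0⊕1⊕1 = 1
s8 (pos 8,9,10,11,12,13,14,15): 0⊕1⊕1⊕1⊕0⊕0⊕1⊕1 = 1
Syndrome s8…s1 = 1110 → error at position 14.
Flip position 14: 000000101110011 → 000000101110001
Read data bits from positions 3,5,6,7,9,10,11,12,13,14,15: 00011110001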